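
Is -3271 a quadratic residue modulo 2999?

yes

(-3271/2999)
  = -(3271/2999)    [2999 ≡ 3 mod 4 ⇒ (-1/2999) = -1]
  = -(272/2999)    [3271 ≡ 272 mod 2999]
  = -(17/2999)    [2999 ≡ 7 mod 8 ⇒ (2/2999)^4 = +1]
  = -(2999/17)    [QR: 17 ≡ 1 mod 4, sign kept]
  = -(7/17)    [2999 ≡ 7 mod 17]
  = -(17/7)    [QR: 17 ≡ 1 mod 4, sign kept]
  = -(3/7)    [17 ≡ 3 mod 7]
  = (7/3)    [QR: both ≡ 3 mod 4, sign flips]
  = (1/3)    [7 ≡ 1 mod 3]
  = 1    [(1/3) = 1]
(-3271/2999) = 1, and 2999 is prime, so -3271 is a quadratic residue mod 2999.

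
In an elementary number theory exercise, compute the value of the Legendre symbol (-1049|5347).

-1

Reduce the numerator: -1049 ≡ 4298 (mod 5347), so (-1049|5347) = (4298|5347).
Factor out 2: 4298 = 2·2149. Since 5347 ≡ 3 (mod 8), (2|5347) = -1. Now have -(2149|5347).
2149 ≡ 1 (mod 4), so quadratic reciprocity gives (2149|5347) = (5347|2149). Reduce: 5347 ≡ 1049 (mod 2149). Now have -(1049|2149).
1049 ≡ 1 (mod 4), so quadratic reciprocity gives (1049|2149) = (2149|1049). Reduce: 2149 ≡ 51 (mod 1049). Now have -(51|1049).
1049 ≡ 1 (mod 4), so quadratic reciprocity gives (51|1049) = (1049|51). Reduce: 1049 ≡ 29 (mod 51). Now have -(29|51).
29 ≡ 1 (mod 4), so quadratic reciprocity gives (29|51) = (51|29). Reduce: 51 ≡ 22 (mod 29). Now have -(22|29).
Factor out 2: 22 = 2·11. Since 29 ≡ 5 (mod 8), (2|29) = -1. Now have (11|29).
29 ≡ 1 (mod 4), so quadratic reciprocity gives (11|29) = (29|11). Reduce: 29 ≡ 7 (mod 11). Now have (7|11).
Both 7 ≡ 3 and 11 ≡ 3 (mod 4), so reciprocity gives (7|11) = -(11|7). Reduce: 11 ≡ 4 (mod 7). Now have -(4|7).
Factor out 2: 4 = 2^2. Since 7 ≡ 7 (mod 8), (2|7) = +1, and (2|7)^2 = +1. Now have -(1|7).
(1|7) = 1. Collecting the sign factors: -1.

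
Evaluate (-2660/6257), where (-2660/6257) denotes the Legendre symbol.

1

Pull out -1: (-2660/6257) = (-1/6257)·(2660/6257). Since 6257 ≡ 1 (mod 4), (-1/6257) = +1. Now have (2660/6257).
Factor out 2: 2660 = 2^2·665. Since 6257 ≡ 1 (mod 8), (2/6257) = +1, and (2/6257)^2 = +1. Now have (665/6257).
665 ≡ 1 (mod 4), so quadratic reciprocity gives (665/6257) = (6257/665). Reduce: 6257 ≡ 272 (mod 665). Now have (272/665).
Factor out 2: 272 = 2^4·17. Since 665 ≡ 1 (mod 8), (2/665) = +1, and (2/665)^4 = +1. Now have (17/665).
17 ≡ 1 (mod 4), so quadratic reciprocity gives (17/665) = (665/17). Reduce: 665 ≡ 2 (mod 17). Now have (2/17).
Factor out 2: 2 = 2. Since 17 ≡ 1 (mod 8), (2/17) = +1. Now have (1/17).
(1/17) = 1. Collecting the sign factors: 1.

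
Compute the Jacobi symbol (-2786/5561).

Reduce the numerator: -2786 ≡ 2775 (mod 5561), so (-2786/5561) = (2775/5561).
5561 ≡ 1 (mod 4), so quadratic reciprocity gives (2775/5561) = (5561/2775). Reduce: 5561 ≡ 11 (mod 2775). Now have (11/2775).
Both 11 ≡ 3 and 2775 ≡ 3 (mod 4), so reciprocity gives (11/2775) = -(2775/11). Reduce: 2775 ≡ 3 (mod 11). Now have -(3/11).
Both 3 ≡ 3 and 11 ≡ 3 (mod 4), so reciprocity gives (3/11) = -(11/3). Reduce: 11 ≡ 2 (mod 3). Now have (2/3).
Factor out 2: 2 = 2. Since 3 ≡ 3 (mod 8), (2/3) = -1. Now have -(1/3).
(1/3) = 1. Collecting the sign factors: -1.

-1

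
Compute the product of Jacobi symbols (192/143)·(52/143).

0

By multiplicativity, (192·52/143) = (192/143)·(52/143).
First factor (192/143):
Reduce the numerator: 192 ≡ 49 (mod 143), so (192/143) = (49/143).
49 ≡ 1 (mod 4), so quadratic reciprocity gives (49/143) = (143/49). Reduce: 143 ≡ 45 (mod 49). Now have (45/49).
45 ≡ 1 (mod 4), so quadratic reciprocity gives (45/49) = (49/45). Reduce: 49 ≡ 4 (mod 45). Now have (4/45).
Factor out 2: 4 = 2^2. Since 45 ≡ 5 (mod 8), (2/45) = -1, and (2/45)^2 = +1. Now have (1/45).
(1/45) = 1. Collecting the sign factors: 1.
Second factor (52/143):
Factor out 2: 52 = 2^2·13. Since 143 ≡ 7 (mod 8), (2/143) = +1, and (2/143)^2 = +1. Now have (13/143).
13 ≡ 1 (mod 4), so quadratic reciprocity gives (13/143) = (143/13). Reduce: 143 ≡ 0 (mod 13). Now have (0/13).
The numerator is now 0 with denominator 13 > 1: the symbol is 0.
Product: (1)·(0) = 0.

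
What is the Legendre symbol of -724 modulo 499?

-1

Reduce the numerator: -724 ≡ 274 (mod 499), so (-724/499) = (274/499).
Factor out 2: 274 = 2·137. Since 499 ≡ 3 (mod 8), (2/499) = -1. Now have -(137/499).
137 ≡ 1 (mod 4), so quadratic reciprocity gives (137/499) = (499/137). Reduce: 499 ≡ 88 (mod 137). Now have -(88/137).
Factor out 2: 88 = 2^3·11. Since 137 ≡ 1 (mod 8), (2/137) = +1, and (2/137)^3 = +1. Now have -(11/137).
137 ≡ 1 (mod 4), so quadratic reciprocity gives (11/137) = (137/11). Reduce: 137 ≡ 5 (mod 11). Now have -(5/11).
5 ≡ 1 (mod 4), so quadratic reciprocity gives (5/11) = (11/5). Reduce: 11 ≡ 1 (mod 5). Now have -(1/5).
(1/5) = 1. Collecting the sign factors: -1.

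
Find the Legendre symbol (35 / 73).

73 ≡ 1 (mod 4), so quadratic reciprocity gives (35 / 73) = (73 / 35). Reduce: 73 ≡ 3 (mod 35). Now have (3 / 35).
Both 3 ≡ 3 and 35 ≡ 3 (mod 4), so reciprocity gives (3 / 35) = -(35 / 3). Reduce: 35 ≡ 2 (mod 3). Now have -(2 / 3).
Factor out 2: 2 = 2. Since 3 ≡ 3 (mod 8), (2 / 3) = -1. Now have (1 / 3).
(1 / 3) = 1. Collecting the sign factors: 1.

1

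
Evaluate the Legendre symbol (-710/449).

-1

(-710/449)
  = (188/449)    [-710 ≡ 188 mod 449]
  = (47/449)    [449 ≡ 1 mod 8 ⇒ (2/449)^2 = +1]
  = (449/47)    [QR: 449 ≡ 1 mod 4, sign kept]
  = (26/47)    [449 ≡ 26 mod 47]
  = (13/47)    [47 ≡ 7 mod 8 ⇒ (2/47) = +1]
  = (47/13)    [QR: 13 ≡ 1 mod 4, sign kept]
  = (8/13)    [47 ≡ 8 mod 13]
  = -(1/13)    [13 ≡ 5 mod 8 ⇒ (2/13)^3 = -1]
  = -1    [(1/13) = 1]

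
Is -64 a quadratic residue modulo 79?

(-64|79)
  = -(64|79)    [79 ≡ 3 mod 4 ⇒ (-1|79) = -1]
  = -(1|79)    [79 ≡ 7 mod 8 ⇒ (2|79)^6 = +1]
  = -1    [(1|79) = 1]
The Legendre symbol is -1, so x^2 ≡ -64 (mod 79) has no solution.

no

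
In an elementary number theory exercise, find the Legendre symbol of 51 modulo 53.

53 ≡ 1 (mod 4), so quadratic reciprocity gives (51 / 53) = (53 / 51). Reduce: 53 ≡ 2 (mod 51). Now have (2 / 51).
Factor out 2: 2 = 2. Since 51 ≡ 3 (mod 8), (2 / 51) = -1. Now have -(1 / 51).
(1 / 51) = 1. Collecting the sign factors: -1.

-1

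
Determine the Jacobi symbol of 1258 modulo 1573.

Factor out 2: 1258 = 2·629. Since 1573 ≡ 5 (mod 8), (2/1573) = -1. Now have -(629/1573).
629 ≡ 1 (mod 4), so quadratic reciprocity gives (629/1573) = (1573/629). Reduce: 1573 ≡ 315 (mod 629). Now have -(315/629).
629 ≡ 1 (mod 4), so quadratic reciprocity gives (315/629) = (629/315). Reduce: 629 ≡ 314 (mod 315). Now have -(314/315).
Factor out 2: 314 = 2·157. Since 315 ≡ 3 (mod 8), (2/315) = -1. Now have (157/315).
157 ≡ 1 (mod 4), so quadratic reciprocity gives (157/315) = (315/157). Reduce: 315 ≡ 1 (mod 157). Now have (1/157).
(1/157) = 1. Collecting the sign factors: 1.

1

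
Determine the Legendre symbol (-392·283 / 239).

By multiplicativity, (-392·283 / 239) = (-392 / 239)·(283 / 239).
First factor (-392 / 239):
(-392 / 239)
  = (86 / 239)    [-392 ≡ 86 mod 239]
  = (43 / 239)    [239 ≡ 7 mod 8 ⇒ (2 / 239) = +1]
  = -(239 / 43)    [QR: both ≡ 3 mod 4, sign flips]
  = -(24 / 43)    [239 ≡ 24 mod 43]
  = (3 / 43)    [43 ≡ 3 mod 8 ⇒ (2 / 43)^3 = -1]
  = -(43 / 3)    [QR: both ≡ 3 mod 4, sign flips]
  = -(1 / 3)    [43 ≡ 1 mod 3]
  = -1    [(1 / 3) = 1]
Second factor (283 / 239):
(283 / 239)
  = (44 / 239)    [283 ≡ 44 mod 239]
  = (11 / 239)    [239 ≡ 7 mod 8 ⇒ (2 / 239)^2 = +1]
  = -(239 / 11)    [QR: both ≡ 3 mod 4, sign flips]
  = -(8 / 11)    [239 ≡ 8 mod 11]
  = (1 / 11)    [11 ≡ 3 mod 8 ⇒ (2 / 11)^3 = -1]
  = 1    [(1 / 11) = 1]
Product: (-1)·(1) = -1.

-1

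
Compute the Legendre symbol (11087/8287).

1

(11087/8287)
  = (2800/8287)    [11087 ≡ 2800 mod 8287]
  = (175/8287)    [8287 ≡ 7 mod 8 ⇒ (2/8287)^4 = +1]
  = -(8287/175)    [QR: both ≡ 3 mod 4, sign flips]
  = -(62/175)    [8287 ≡ 62 mod 175]
  = -(31/175)    [175 ≡ 7 mod 8 ⇒ (2/175) = +1]
  = (175/31)    [QR: both ≡ 3 mod 4, sign flips]
  = (20/31)    [175 ≡ 20 mod 31]
  = (5/31)    [31 ≡ 7 mod 8 ⇒ (2/31)^2 = +1]
  = (31/5)    [QR: 5 ≡ 1 mod 4, sign kept]
  = (1/5)    [31 ≡ 1 mod 5]
  = 1    [(1/5) = 1]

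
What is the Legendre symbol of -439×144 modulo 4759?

-1

By multiplicativity, (-439·144 / 4759) = (-439 / 4759)·(144 / 4759).
First factor (-439 / 4759):
Reduce the numerator: -439 ≡ 4320 (mod 4759), so (-439 / 4759) = (4320 / 4759).
Factor out 2: 4320 = 2^5·135. Since 4759 ≡ 7 (mod 8), (2 / 4759) = +1, and (2 / 4759)^5 = +1. Now have (135 / 4759).
Both 135 ≡ 3 and 4759 ≡ 3 (mod 4), so reciprocity gives (135 / 4759) = -(4759 / 135). Reduce: 4759 ≡ 34 (mod 135). Now have -(34 / 135).
Factor out 2: 34 = 2·17. Since 135 ≡ 7 (mod 8), (2 / 135) = +1. Now have -(17 / 135).
17 ≡ 1 (mod 4), so quadratic reciprocity gives (17 / 135) = (135 / 17). Reduce: 135 ≡ 16 (mod 17). Now have -(16 / 17).
Factor out 2: 16 = 2^4. Since 17 ≡ 1 (mod 8), (2 / 17) = +1, and (2 / 17)^4 = +1. Now have -(1 / 17).
(1 / 17) = 1. Collecting the sign factors: -1.
Second factor (144 / 4759):
Factor out 2: 144 = 2^4·9. Since 4759 ≡ 7 (mod 8), (2 / 4759) = +1, and (2 / 4759)^4 = +1. Now have (9 / 4759).
9 ≡ 1 (mod 4), so quadratic reciprocity gives (9 / 4759) = (4759 / 9). Reduce: 4759 ≡ 7 (mod 9). Now have (7 / 9).
9 ≡ 1 (mod 4), so quadratic reciprocity gives (7 / 9) = (9 / 7). Reduce: 9 ≡ 2 (mod 7). Now have (2 / 7).
Factor out 2: 2 = 2. Since 7 ≡ 7 (mod 8), (2 / 7) = +1. Now have (1 / 7).
(1 / 7) = 1. Collecting the sign factors: 1.
Product: (-1)·(1) = -1.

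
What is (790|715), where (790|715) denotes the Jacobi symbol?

Reduce the numerator: 790 ≡ 75 (mod 715), so (790|715) = (75|715).
Both 75 ≡ 3 and 715 ≡ 3 (mod 4), so reciprocity gives (75|715) = -(715|75). Reduce: 715 ≡ 40 (mod 75). Now have -(40|75).
Factor out 2: 40 = 2^3·5. Since 75 ≡ 3 (mod 8), (2|75) = -1, and (2|75)^3 = -1. Now have (5|75).
5 ≡ 1 (mod 4), so quadratic reciprocity gives (5|75) = (75|5). Reduce: 75 ≡ 0 (mod 5). Now have (0|5).
The numerator is now 0 with denominator 5 > 1: the symbol is 0.

0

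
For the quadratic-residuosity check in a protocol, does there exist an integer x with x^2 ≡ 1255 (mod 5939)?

yes

Both 1255 ≡ 3 and 5939 ≡ 3 (mod 4), so reciprocity gives (1255/5939) = -(5939/1255). Reduce: 5939 ≡ 919 (mod 1255). Now have -(919/1255).
Both 919 ≡ 3 and 1255 ≡ 3 (mod 4), so reciprocity gives (919/1255) = -(1255/919). Reduce: 1255 ≡ 336 (mod 919). Now have (336/919).
Factor out 2: 336 = 2^4·21. Since 919 ≡ 7 (mod 8), (2/919) = +1, and (2/919)^4 = +1. Now have (21/919).
21 ≡ 1 (mod 4), so quadratic reciprocity gives (21/919) = (919/21). Reduce: 919 ≡ 16 (mod 21). Now have (16/21).
Factor out 2: 16 = 2^4. Since 21 ≡ 5 (mod 8), (2/21) = -1, and (2/21)^4 = +1. Now have (1/21).
(1/21) = 1. Collecting the sign factors: 1.
The Legendre symbol is 1, so x^2 ≡ 1255 (mod 5939) has solution.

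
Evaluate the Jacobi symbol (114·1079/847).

1

By multiplicativity, (114·1079/847) = (114/847)·(1079/847).
First factor (114/847):
(114/847)
  = (57/847)    [847 ≡ 7 mod 8 ⇒ (2/847) = +1]
  = (847/57)    [QR: 57 ≡ 1 mod 4, sign kept]
  = (49/57)    [847 ≡ 49 mod 57]
  = (57/49)    [QR: 49 ≡ 1 mod 4, sign kept]
  = (8/49)    [57 ≡ 8 mod 49]
  = (1/49)    [49 ≡ 1 mod 8 ⇒ (2/49)^3 = +1]
  = 1    [(1/49) = 1]
Second factor (1079/847):
(1079/847)
  = (232/847)    [1079 ≡ 232 mod 847]
  = (29/847)    [847 ≡ 7 mod 8 ⇒ (2/847)^3 = +1]
  = (847/29)    [QR: 29 ≡ 1 mod 4, sign kept]
  = (6/29)    [847 ≡ 6 mod 29]
  = -(3/29)    [29 ≡ 5 mod 8 ⇒ (2/29) = -1]
  = -(29/3)    [QR: 29 ≡ 1 mod 4, sign kept]
  = -(2/3)    [29 ≡ 2 mod 3]
  = (1/3)    [3 ≡ 3 mod 8 ⇒ (2/3) = -1]
  = 1    [(1/3) = 1]
Product: (1)·(1) = 1.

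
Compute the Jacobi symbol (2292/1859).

(2292/1859)
  = (433/1859)    [2292 ≡ 433 mod 1859]
  = (1859/433)    [QR: 433 ≡ 1 mod 4, sign kept]
  = (127/433)    [1859 ≡ 127 mod 433]
  = (433/127)    [QR: 433 ≡ 1 mod 4, sign kept]
  = (52/127)    [433 ≡ 52 mod 127]
  = (13/127)    [127 ≡ 7 mod 8 ⇒ (2/127)^2 = +1]
  = (127/13)    [QR: 13 ≡ 1 mod 4, sign kept]
  = (10/13)    [127 ≡ 10 mod 13]
  = -(5/13)    [13 ≡ 5 mod 8 ⇒ (2/13) = -1]
  = -(13/5)    [QR: 5 ≡ 1 mod 4, sign kept]
  = -(3/5)    [13 ≡ 3 mod 5]
  = -(5/3)    [QR: 5 ≡ 1 mod 4, sign kept]
  = -(2/3)    [5 ≡ 2 mod 3]
  = (1/3)    [3 ≡ 3 mod 8 ⇒ (2/3) = -1]
  = 1    [(1/3) = 1]

1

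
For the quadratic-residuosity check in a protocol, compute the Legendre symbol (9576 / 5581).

Reduce the numerator: 9576 ≡ 3995 (mod 5581), so (9576 / 5581) = (3995 / 5581).
5581 ≡ 1 (mod 4), so quadratic reciprocity gives (3995 / 5581) = (5581 / 3995). Reduce: 5581 ≡ 1586 (mod 3995). Now have (1586 / 3995).
Factor out 2: 1586 = 2·793. Since 3995 ≡ 3 (mod 8), (2 / 3995) = -1. Now have -(793 / 3995).
793 ≡ 1 (mod 4), so quadratic reciprocity gives (793 / 3995) = (3995 / 793). Reduce: 3995 ≡ 30 (mod 793). Now have -(30 / 793).
Factor out 2: 30 = 2·15. Since 793 ≡ 1 (mod 8), (2 / 793) = +1. Now have -(15 / 793).
793 ≡ 1 (mod 4), so quadratic reciprocity gives (15 / 793) = (793 / 15). Reduce: 793 ≡ 13 (mod 15). Now have -(13 / 15).
13 ≡ 1 (mod 4), so quadratic reciprocity gives (13 / 15) = (15 / 13). Reduce: 15 ≡ 2 (mod 13). Now have -(2 / 13).
Factor out 2: 2 = 2. Since 13 ≡ 5 (mod 8), (2 / 13) = -1. Now have (1 / 13).
(1 / 13) = 1. Collecting the sign factors: 1.

1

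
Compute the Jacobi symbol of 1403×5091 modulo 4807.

0

By multiplicativity, (1403·5091 / 4807) = (1403 / 4807)·(5091 / 4807).
First factor (1403 / 4807):
Both 1403 ≡ 3 and 4807 ≡ 3 (mod 4), so reciprocity gives (1403 / 4807) = -(4807 / 1403). Reduce: 4807 ≡ 598 (mod 1403). Now have -(598 / 1403).
Factor out 2: 598 = 2·299. Since 1403 ≡ 3 (mod 8), (2 / 1403) = -1. Now have (299 / 1403).
Both 299 ≡ 3 and 1403 ≡ 3 (mod 4), so reciprocity gives (299 / 1403) = -(1403 / 299). Reduce: 1403 ≡ 207 (mod 299). Now have -(207 / 299).
Both 207 ≡ 3 and 299 ≡ 3 (mod 4), so reciprocity gives (207 / 299) = -(299 / 207). Reduce: 299 ≡ 92 (mod 207). Now have (92 / 207).
Factor out 2: 92 = 2^2·23. Since 207 ≡ 7 (mod 8), (2 / 207) = +1, and (2 / 207)^2 = +1. Now have (23 / 207).
Both 23 ≡ 3 and 207 ≡ 3 (mod 4), so reciprocity gives (23 / 207) = -(207 / 23). Reduce: 207 ≡ 0 (mod 23). Now have -(0 / 23).
The numerator is now 0 with denominator 23 > 1: the symbol is 0.
Second factor (5091 / 4807):
Reduce the numerator: 5091 ≡ 284 (mod 4807), so (5091 / 4807) = (284 / 4807).
Factor out 2: 284 = 2^2·71. Since 4807 ≡ 7 (mod 8), (2 / 4807) = +1, and (2 / 4807)^2 = +1. Now have (71 / 4807).
Both 71 ≡ 3 and 4807 ≡ 3 (mod 4), so reciprocity gives (71 / 4807) = -(4807 / 71). Reduce: 4807 ≡ 50 (mod 71). Now have -(50 / 71).
Factor out 2: 50 = 2·25. Since 71 ≡ 7 (mod 8), (2 / 71) = +1. Now have -(25 / 71).
25 ≡ 1 (mod 4), so quadratic reciprocity gives (25 / 71) = (71 / 25). Reduce: 71 ≡ 21 (mod 25). Now have -(21 / 25).
21 ≡ 1 (mod 4), so quadratic reciprocity gives (21 / 25) = (25 / 21). Reduce: 25 ≡ 4 (mod 21). Now have -(4 / 21).
Factor out 2: 4 = 2^2. Since 21 ≡ 5 (mod 8), (2 / 21) = -1, and (2 / 21)^2 = +1. Now have -(1 / 21).
(1 / 21) = 1. Collecting the sign factors: -1.
Product: (0)·(-1) = 0.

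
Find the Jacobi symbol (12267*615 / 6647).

-1

By multiplicativity, (12267·615 / 6647) = (12267 / 6647)·(615 / 6647).
First factor (12267 / 6647):
Reduce the numerator: 12267 ≡ 5620 (mod 6647), so (12267 / 6647) = (5620 / 6647).
Factor out 2: 5620 = 2^2·1405. Since 6647 ≡ 7 (mod 8), (2 / 6647) = +1, and (2 / 6647)^2 = +1. Now have (1405 / 6647).
1405 ≡ 1 (mod 4), so quadratic reciprocity gives (1405 / 6647) = (6647 / 1405). Reduce: 6647 ≡ 1027 (mod 1405). Now have (1027 / 1405).
1405 ≡ 1 (mod 4), so quadratic reciprocity gives (1027 / 1405) = (1405 / 1027). Reduce: 1405 ≡ 378 (mod 1027). Now have (378 / 1027).
Factor out 2: 378 = 2·189. Since 1027 ≡ 3 (mod 8), (2 / 1027) = -1. Now have -(189 / 1027).
189 ≡ 1 (mod 4), so quadratic reciprocity gives (189 / 1027) = (1027 / 189). Reduce: 1027 ≡ 82 (mod 189). Now have -(82 / 189).
Factor out 2: 82 = 2·41. Since 189 ≡ 5 (mod 8), (2 / 189) = -1. Now have (41 / 189).
41 ≡ 1 (mod 4), so quadratic reciprocity gives (41 / 189) = (189 / 41). Reduce: 189 ≡ 25 (mod 41). Now have (25 / 41).
25 ≡ 1 (mod 4), so quadratic reciprocity gives (25 / 41) = (41 / 25). Reduce: 41 ≡ 16 (mod 25). Now have (16 / 25).
Factor out 2: 16 = 2^4. Since 25 ≡ 1 (mod 8), (2 / 25) = +1, and (2 / 25)^4 = +1. Now have (1 / 25).
(1 / 25) = 1. Collecting the sign factors: 1.
Second factor (615 / 6647):
Both 615 ≡ 3 and 6647 ≡ 3 (mod 4), so reciprocity gives (615 / 6647) = -(6647 / 615). Reduce: 6647 ≡ 497 (mod 615). Now have -(497 / 615).
497 ≡ 1 (mod 4), so quadratic reciprocity gives (497 / 615) = (615 / 497). Reduce: 615 ≡ 118 (mod 497). Now have -(118 / 497).
Factor out 2: 118 = 2·59. Since 497 ≡ 1 (mod 8), (2 / 497) = +1. Now have -(59 / 497).
497 ≡ 1 (mod 4), so quadratic reciprocity gives (59 / 497) = (497 / 59). Reduce: 497 ≡ 25 (mod 59). Now have -(25 / 59).
25 ≡ 1 (mod 4), so quadratic reciprocity gives (25 / 59) = (59 / 25). Reduce: 59 ≡ 9 (mod 25). Now have -(9 / 25).
9 ≡ 1 (mod 4), so quadratic reciprocity gives (9 / 25) = (25 / 9). Reduce: 25 ≡ 7 (mod 9). Now have -(7 / 9).
9 ≡ 1 (mod 4), so quadratic reciprocity gives (7 / 9) = (9 / 7). Reduce: 9 ≡ 2 (mod 7). Now have -(2 / 7).
Factor out 2: 2 = 2. Since 7 ≡ 7 (mod 8), (2 / 7) = +1. Now have -(1 / 7).
(1 / 7) = 1. Collecting the sign factors: -1.
Product: (1)·(-1) = -1.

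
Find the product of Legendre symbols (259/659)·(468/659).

-1

By multiplicativity, (259·468/659) = (259/659)·(468/659).
First factor (259/659):
(259/659)
  = -(659/259)    [QR: both ≡ 3 mod 4, sign flips]
  = -(141/259)    [659 ≡ 141 mod 259]
  = -(259/141)    [QR: 141 ≡ 1 mod 4, sign kept]
  = -(118/141)    [259 ≡ 118 mod 141]
  = (59/141)    [141 ≡ 5 mod 8 ⇒ (2/141) = -1]
  = (141/59)    [QR: 141 ≡ 1 mod 4, sign kept]
  = (23/59)    [141 ≡ 23 mod 59]
  = -(59/23)    [QR: both ≡ 3 mod 4, sign flips]
  = -(13/23)    [59 ≡ 13 mod 23]
  = -(23/13)    [QR: 13 ≡ 1 mod 4, sign kept]
  = -(10/13)    [23 ≡ 10 mod 13]
  = (5/13)    [13 ≡ 5 mod 8 ⇒ (2/13) = -1]
  = (13/5)    [QR: 5 ≡ 1 mod 4, sign kept]
  = (3/5)    [13 ≡ 3 mod 5]
  = (5/3)    [QR: 5 ≡ 1 mod 4, sign kept]
  = (2/3)    [5 ≡ 2 mod 3]
  = -(1/3)    [3 ≡ 3 mod 8 ⇒ (2/3) = -1]
  = -1    [(1/3) = 1]
Second factor (468/659):
(468/659)
  = (117/659)    [659 ≡ 3 mod 8 ⇒ (2/659)^2 = +1]
  = (659/117)    [QR: 117 ≡ 1 mod 4, sign kept]
  = (74/117)    [659 ≡ 74 mod 117]
  = -(37/117)    [117 ≡ 5 mod 8 ⇒ (2/117) = -1]
  = -(117/37)    [QR: 37 ≡ 1 mod 4, sign kept]
  = -(6/37)    [117 ≡ 6 mod 37]
  = (3/37)    [37 ≡ 5 mod 8 ⇒ (2/37) = -1]
  = (37/3)    [QR: 37 ≡ 1 mod 4, sign kept]
  = (1/3)    [37 ≡ 1 mod 3]
  = 1    [(1/3) = 1]
Product: (-1)·(1) = -1.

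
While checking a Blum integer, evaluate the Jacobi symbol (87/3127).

-1

(87/3127)
  = -(3127/87)    [QR: both ≡ 3 mod 4, sign flips]
  = -(82/87)    [3127 ≡ 82 mod 87]
  = -(41/87)    [87 ≡ 7 mod 8 ⇒ (2/87) = +1]
  = -(87/41)    [QR: 41 ≡ 1 mod 4, sign kept]
  = -(5/41)    [87 ≡ 5 mod 41]
  = -(41/5)    [QR: 5 ≡ 1 mod 4, sign kept]
  = -(1/5)    [41 ≡ 1 mod 5]
  = -1    [(1/5) = 1]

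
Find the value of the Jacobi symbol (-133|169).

(-133|169)
  = (36|169)    [-133 ≡ 36 mod 169]
  = (9|169)    [169 ≡ 1 mod 8 ⇒ (2|169)^2 = +1]
  = (169|9)    [QR: 9 ≡ 1 mod 4, sign kept]
  = (7|9)    [169 ≡ 7 mod 9]
  = (9|7)    [QR: 9 ≡ 1 mod 4, sign kept]
  = (2|7)    [9 ≡ 2 mod 7]
  = (1|7)    [7 ≡ 7 mod 8 ⇒ (2|7) = +1]
  = 1    [(1|7) = 1]

1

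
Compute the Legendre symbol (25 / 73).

1

(25 / 73)
  = (73 / 25)    [QR: 25 ≡ 1 mod 4, sign kept]
  = (23 / 25)    [73 ≡ 23 mod 25]
  = (25 / 23)    [QR: 25 ≡ 1 mod 4, sign kept]
  = (2 / 23)    [25 ≡ 2 mod 23]
  = (1 / 23)    [23 ≡ 7 mod 8 ⇒ (2 / 23) = +1]
  = 1    [(1 / 23) = 1]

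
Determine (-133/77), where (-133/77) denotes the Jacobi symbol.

Reduce the numerator: -133 ≡ 21 (mod 77), so (-133/77) = (21/77).
21 ≡ 1 (mod 4), so quadratic reciprocity gives (21/77) = (77/21). Reduce: 77 ≡ 14 (mod 21). Now have (14/21).
Factor out 2: 14 = 2·7. Since 21 ≡ 5 (mod 8), (2/21) = -1. Now have -(7/21).
21 ≡ 1 (mod 4), so quadratic reciprocity gives (7/21) = (21/7). Reduce: 21 ≡ 0 (mod 7). Now have -(0/7).
The numerator is now 0 with denominator 7 > 1: the symbol is 0.

0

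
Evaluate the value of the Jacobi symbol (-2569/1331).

(-2569/1331)
  = -(2569/1331)    [1331 ≡ 3 mod 4 ⇒ (-1/1331) = -1]
  = -(1238/1331)    [2569 ≡ 1238 mod 1331]
  = (619/1331)    [1331 ≡ 3 mod 8 ⇒ (2/1331) = -1]
  = -(1331/619)    [QR: both ≡ 3 mod 4, sign flips]
  = -(93/619)    [1331 ≡ 93 mod 619]
  = -(619/93)    [QR: 93 ≡ 1 mod 4, sign kept]
  = -(61/93)    [619 ≡ 61 mod 93]
  = -(93/61)    [QR: 61 ≡ 1 mod 4, sign kept]
  = -(32/61)    [93 ≡ 32 mod 61]
  = (1/61)    [61 ≡ 5 mod 8 ⇒ (2/61)^5 = -1]
  = 1    [(1/61) = 1]

1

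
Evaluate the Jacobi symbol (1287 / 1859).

0

(1287 / 1859)
  = -(1859 / 1287)    [QR: both ≡ 3 mod 4, sign flips]
  = -(572 / 1287)    [1859 ≡ 572 mod 1287]
  = -(143 / 1287)    [1287 ≡ 7 mod 8 ⇒ (2 / 1287)^2 = +1]
  = (1287 / 143)    [QR: both ≡ 3 mod 4, sign flips]
  = (0 / 143)    [1287 ≡ 0 mod 143]
  = 0    [numerator 0, gcd > 1]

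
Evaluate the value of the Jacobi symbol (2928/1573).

1

(2928/1573)
  = (1355/1573)    [2928 ≡ 1355 mod 1573]
  = (1573/1355)    [QR: 1573 ≡ 1 mod 4, sign kept]
  = (218/1355)    [1573 ≡ 218 mod 1355]
  = -(109/1355)    [1355 ≡ 3 mod 8 ⇒ (2/1355) = -1]
  = -(1355/109)    [QR: 109 ≡ 1 mod 4, sign kept]
  = -(47/109)    [1355 ≡ 47 mod 109]
  = -(109/47)    [QR: 109 ≡ 1 mod 4, sign kept]
  = -(15/47)    [109 ≡ 15 mod 47]
  = (47/15)    [QR: both ≡ 3 mod 4, sign flips]
  = (2/15)    [47 ≡ 2 mod 15]
  = (1/15)    [15 ≡ 7 mod 8 ⇒ (2/15) = +1]
  = 1    [(1/15) = 1]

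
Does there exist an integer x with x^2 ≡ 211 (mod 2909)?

2909 ≡ 1 (mod 4), so quadratic reciprocity gives (211/2909) = (2909/211). Reduce: 2909 ≡ 166 (mod 211). Now have (166/211).
Factor out 2: 166 = 2·83. Since 211 ≡ 3 (mod 8), (2/211) = -1. Now have -(83/211).
Both 83 ≡ 3 and 211 ≡ 3 (mod 4), so reciprocity gives (83/211) = -(211/83). Reduce: 211 ≡ 45 (mod 83). Now have (45/83).
45 ≡ 1 (mod 4), so quadratic reciprocity gives (45/83) = (83/45). Reduce: 83 ≡ 38 (mod 45). Now have (38/45).
Factor out 2: 38 = 2·19. Since 45 ≡ 5 (mod 8), (2/45) = -1. Now have -(19/45).
45 ≡ 1 (mod 4), so quadratic reciprocity gives (19/45) = (45/19). Reduce: 45 ≡ 7 (mod 19). Now have -(7/19).
Both 7 ≡ 3 and 19 ≡ 3 (mod 4), so reciprocity gives (7/19) = -(19/7). Reduce: 19 ≡ 5 (mod 7). Now have (5/7).
5 ≡ 1 (mod 4), so quadratic reciprocity gives (5/7) = (7/5). Reduce: 7 ≡ 2 (mod 5). Now have (2/5).
Factor out 2: 2 = 2. Since 5 ≡ 5 (mod 8), (2/5) = -1. Now have -(1/5).
(1/5) = 1. Collecting the sign factors: -1.
(211/2909) = -1, and 2909 is prime, so 211 is not a quadratic residue mod 2909.

no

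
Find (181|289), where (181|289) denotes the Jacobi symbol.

1

181 ≡ 1 (mod 4), so quadratic reciprocity gives (181|289) = (289|181). Reduce: 289 ≡ 108 (mod 181). Now have (108|181).
Factor out 2: 108 = 2^2·27. Since 181 ≡ 5 (mod 8), (2|181) = -1, and (2|181)^2 = +1. Now have (27|181).
181 ≡ 1 (mod 4), so quadratic reciprocity gives (27|181) = (181|27). Reduce: 181 ≡ 19 (mod 27). Now have (19|27).
Both 19 ≡ 3 and 27 ≡ 3 (mod 4), so reciprocity gives (19|27) = -(27|19). Reduce: 27 ≡ 8 (mod 19). Now have -(8|19).
Factor out 2: 8 = 2^3. Since 19 ≡ 3 (mod 8), (2|19) = -1, and (2|19)^3 = -1. Now have (1|19).
(1|19) = 1. Collecting the sign factors: 1.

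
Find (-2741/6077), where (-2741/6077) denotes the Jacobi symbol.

(-2741/6077)
  = (3336/6077)    [-2741 ≡ 3336 mod 6077]
  = -(417/6077)    [6077 ≡ 5 mod 8 ⇒ (2/6077)^3 = -1]
  = -(6077/417)    [QR: 417 ≡ 1 mod 4, sign kept]
  = -(239/417)    [6077 ≡ 239 mod 417]
  = -(417/239)    [QR: 417 ≡ 1 mod 4, sign kept]
  = -(178/239)    [417 ≡ 178 mod 239]
  = -(89/239)    [239 ≡ 7 mod 8 ⇒ (2/239) = +1]
  = -(239/89)    [QR: 89 ≡ 1 mod 4, sign kept]
  = -(61/89)    [239 ≡ 61 mod 89]
  = -(89/61)    [QR: 61 ≡ 1 mod 4, sign kept]
  = -(28/61)    [89 ≡ 28 mod 61]
  = -(7/61)    [61 ≡ 5 mod 8 ⇒ (2/61)^2 = +1]
  = -(61/7)    [QR: 61 ≡ 1 mod 4, sign kept]
  = -(5/7)    [61 ≡ 5 mod 7]
  = -(7/5)    [QR: 5 ≡ 1 mod 4, sign kept]
  = -(2/5)    [7 ≡ 2 mod 5]
  = (1/5)    [5 ≡ 5 mod 8 ⇒ (2/5) = -1]
  = 1    [(1/5) = 1]

1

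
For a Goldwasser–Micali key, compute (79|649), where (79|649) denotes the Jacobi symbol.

-1

(79|649)
  = (649|79)    [QR: 649 ≡ 1 mod 4, sign kept]
  = (17|79)    [649 ≡ 17 mod 79]
  = (79|17)    [QR: 17 ≡ 1 mod 4, sign kept]
  = (11|17)    [79 ≡ 11 mod 17]
  = (17|11)    [QR: 17 ≡ 1 mod 4, sign kept]
  = (6|11)    [17 ≡ 6 mod 11]
  = -(3|11)    [11 ≡ 3 mod 8 ⇒ (2|11) = -1]
  = (11|3)    [QR: both ≡ 3 mod 4, sign flips]
  = (2|3)    [11 ≡ 2 mod 3]
  = -(1|3)    [3 ≡ 3 mod 8 ⇒ (2|3) = -1]
  = -1    [(1|3) = 1]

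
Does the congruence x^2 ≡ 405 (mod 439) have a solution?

(405/439)
  = (439/405)    [QR: 405 ≡ 1 mod 4, sign kept]
  = (34/405)    [439 ≡ 34 mod 405]
  = -(17/405)    [405 ≡ 5 mod 8 ⇒ (2/405) = -1]
  = -(405/17)    [QR: 17 ≡ 1 mod 4, sign kept]
  = -(14/17)    [405 ≡ 14 mod 17]
  = -(7/17)    [17 ≡ 1 mod 8 ⇒ (2/17) = +1]
  = -(17/7)    [QR: 17 ≡ 1 mod 4, sign kept]
  = -(3/7)    [17 ≡ 3 mod 7]
  = (7/3)    [QR: both ≡ 3 mod 4, sign flips]
  = (1/3)    [7 ≡ 1 mod 3]
  = 1    [(1/3) = 1]
The Legendre symbol is 1, so x^2 ≡ 405 (mod 439) has solution.

yes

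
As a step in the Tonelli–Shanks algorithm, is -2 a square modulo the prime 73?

yes

(-2/73)
  = (71/73)    [-2 ≡ 71 mod 73]
  = (73/71)    [QR: 73 ≡ 1 mod 4, sign kept]
  = (2/71)    [73 ≡ 2 mod 71]
  = (1/71)    [71 ≡ 7 mod 8 ⇒ (2/71) = +1]
  = 1    [(1/71) = 1]
The Legendre symbol is 1, so x^2 ≡ -2 (mod 73) has solution.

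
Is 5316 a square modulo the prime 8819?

(5316/8819)
  = (1329/8819)    [8819 ≡ 3 mod 8 ⇒ (2/8819)^2 = +1]
  = (8819/1329)    [QR: 1329 ≡ 1 mod 4, sign kept]
  = (845/1329)    [8819 ≡ 845 mod 1329]
  = (1329/845)    [QR: 845 ≡ 1 mod 4, sign kept]
  = (484/845)    [1329 ≡ 484 mod 845]
  = (121/845)    [845 ≡ 5 mod 8 ⇒ (2/845)^2 = +1]
  = (845/121)    [QR: 121 ≡ 1 mod 4, sign kept]
  = (119/121)    [845 ≡ 119 mod 121]
  = (121/119)    [QR: 121 ≡ 1 mod 4, sign kept]
  = (2/119)    [121 ≡ 2 mod 119]
  = (1/119)    [119 ≡ 7 mod 8 ⇒ (2/119) = +1]
  = 1    [(1/119) = 1]
(5316/8819) = 1, and 8819 is prime, so 5316 is a quadratic residue mod 8819.

yes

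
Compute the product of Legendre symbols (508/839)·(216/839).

1

By multiplicativity, (508·216/839) = (508/839)·(216/839).
First factor (508/839):
(508/839)
  = (127/839)    [839 ≡ 7 mod 8 ⇒ (2/839)^2 = +1]
  = -(839/127)    [QR: both ≡ 3 mod 4, sign flips]
  = -(77/127)    [839 ≡ 77 mod 127]
  = -(127/77)    [QR: 77 ≡ 1 mod 4, sign kept]
  = -(50/77)    [127 ≡ 50 mod 77]
  = (25/77)    [77 ≡ 5 mod 8 ⇒ (2/77) = -1]
  = (77/25)    [QR: 25 ≡ 1 mod 4, sign kept]
  = (2/25)    [77 ≡ 2 mod 25]
  = (1/25)    [25 ≡ 1 mod 8 ⇒ (2/25) = +1]
  = 1    [(1/25) = 1]
Second factor (216/839):
(216/839)
  = (27/839)    [839 ≡ 7 mod 8 ⇒ (2/839)^3 = +1]
  = -(839/27)    [QR: both ≡ 3 mod 4, sign flips]
  = -(2/27)    [839 ≡ 2 mod 27]
  = (1/27)    [27 ≡ 3 mod 8 ⇒ (2/27) = -1]
  = 1    [(1/27) = 1]
Product: (1)·(1) = 1.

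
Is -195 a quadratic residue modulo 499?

no

Reduce the numerator: -195 ≡ 304 (mod 499), so (-195|499) = (304|499).
Factor out 2: 304 = 2^4·19. Since 499 ≡ 3 (mod 8), (2|499) = -1, and (2|499)^4 = +1. Now have (19|499).
Both 19 ≡ 3 and 499 ≡ 3 (mod 4), so reciprocity gives (19|499) = -(499|19). Reduce: 499 ≡ 5 (mod 19). Now have -(5|19).
5 ≡ 1 (mod 4), so quadratic reciprocity gives (5|19) = (19|5). Reduce: 19 ≡ 4 (mod 5). Now have -(4|5).
Factor out 2: 4 = 2^2. Since 5 ≡ 5 (mod 8), (2|5) = -1, and (2|5)^2 = +1. Now have -(1|5).
(1|5) = 1. Collecting the sign factors: -1.
The Legendre symbol is -1, so x^2 ≡ -195 (mod 499) has no solution.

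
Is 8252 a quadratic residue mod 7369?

yes

(8252|7369)
  = (883|7369)    [8252 ≡ 883 mod 7369]
  = (7369|883)    [QR: 7369 ≡ 1 mod 4, sign kept]
  = (305|883)    [7369 ≡ 305 mod 883]
  = (883|305)    [QR: 305 ≡ 1 mod 4, sign kept]
  = (273|305)    [883 ≡ 273 mod 305]
  = (305|273)    [QR: 273 ≡ 1 mod 4, sign kept]
  = (32|273)    [305 ≡ 32 mod 273]
  = (1|273)    [273 ≡ 1 mod 8 ⇒ (2|273)^5 = +1]
  = 1    [(1|273) = 1]
The Legendre symbol is 1, so x^2 ≡ 8252 (mod 7369) has solution.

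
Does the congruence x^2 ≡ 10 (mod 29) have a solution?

no

(10/29)
  = -(5/29)    [29 ≡ 5 mod 8 ⇒ (2/29) = -1]
  = -(29/5)    [QR: 5 ≡ 1 mod 4, sign kept]
  = -(4/5)    [29 ≡ 4 mod 5]
  = -(1/5)    [5 ≡ 5 mod 8 ⇒ (2/5)^2 = +1]
  = -1    [(1/5) = 1]
The Legendre symbol is -1, so x^2 ≡ 10 (mod 29) has no solution.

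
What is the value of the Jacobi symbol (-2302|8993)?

Pull out -1: (-2302|8993) = (-1|8993)·(2302|8993). Since 8993 ≡ 1 (mod 4), (-1|8993) = +1. Now have (2302|8993).
Factor out 2: 2302 = 2·1151. Since 8993 ≡ 1 (mod 8), (2|8993) = +1. Now have (1151|8993).
8993 ≡ 1 (mod 4), so quadratic reciprocity gives (1151|8993) = (8993|1151). Reduce: 8993 ≡ 936 (mod 1151). Now have (936|1151).
Factor out 2: 936 = 2^3·117. Since 1151 ≡ 7 (mod 8), (2|1151) = +1, and (2|1151)^3 = +1. Now have (117|1151).
117 ≡ 1 (mod 4), so quadratic reciprocity gives (117|1151) = (1151|117). Reduce: 1151 ≡ 98 (mod 117). Now have (98|117).
Factor out 2: 98 = 2·49. Since 117 ≡ 5 (mod 8), (2|117) = -1. Now have -(49|117).
49 ≡ 1 (mod 4), so quadratic reciprocity gives (49|117) = (117|49). Reduce: 117 ≡ 19 (mod 49). Now have -(19|49).
49 ≡ 1 (mod 4), so quadratic reciprocity gives (19|49) = (49|19). Reduce: 49 ≡ 11 (mod 19). Now have -(11|19).
Both 11 ≡ 3 and 19 ≡ 3 (mod 4), so reciprocity gives (11|19) = -(19|11). Reduce: 19 ≡ 8 (mod 11). Now have (8|11).
Factor out 2: 8 = 2^3. Since 11 ≡ 3 (mod 8), (2|11) = -1, and (2|11)^3 = -1. Now have -(1|11).
(1|11) = 1. Collecting the sign factors: -1.

-1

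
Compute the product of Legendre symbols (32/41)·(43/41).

1

By multiplicativity, (32·43/41) = (32/41)·(43/41).
First factor (32/41):
(32/41)
  = (1/41)    [41 ≡ 1 mod 8 ⇒ (2/41)^5 = +1]
  = 1    [(1/41) = 1]
Second factor (43/41):
(43/41)
  = (2/41)    [43 ≡ 2 mod 41]
  = (1/41)    [41 ≡ 1 mod 8 ⇒ (2/41) = +1]
  = 1    [(1/41) = 1]
Product: (1)·(1) = 1.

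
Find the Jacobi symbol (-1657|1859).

1

Pull out -1: (-1657|1859) = (-1|1859)·(1657|1859). Since 1859 ≡ 3 (mod 4), (-1|1859) = -1. Now have -(1657|1859).
1657 ≡ 1 (mod 4), so quadratic reciprocity gives (1657|1859) = (1859|1657). Reduce: 1859 ≡ 202 (mod 1657). Now have -(202|1657).
Factor out 2: 202 = 2·101. Since 1657 ≡ 1 (mod 8), (2|1657) = +1. Now have -(101|1657).
101 ≡ 1 (mod 4), so quadratic reciprocity gives (101|1657) = (1657|101). Reduce: 1657 ≡ 41 (mod 101). Now have -(41|101).
41 ≡ 1 (mod 4), so quadratic reciprocity gives (41|101) = (101|41). Reduce: 101 ≡ 19 (mod 41). Now have -(19|41).
41 ≡ 1 (mod 4), so quadratic reciprocity gives (19|41) = (41|19). Reduce: 41 ≡ 3 (mod 19). Now have -(3|19).
Both 3 ≡ 3 and 19 ≡ 3 (mod 4), so reciprocity gives (3|19) = -(19|3). Reduce: 19 ≡ 1 (mod 3). Now have (1|3).
(1|3) = 1. Collecting the sign factors: 1.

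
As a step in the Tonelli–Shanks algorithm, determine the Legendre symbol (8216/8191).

(8216/8191)
  = (25/8191)    [8216 ≡ 25 mod 8191]
  = (8191/25)    [QR: 25 ≡ 1 mod 4, sign kept]
  = (16/25)    [8191 ≡ 16 mod 25]
  = (1/25)    [25 ≡ 1 mod 8 ⇒ (2/25)^4 = +1]
  = 1    [(1/25) = 1]

1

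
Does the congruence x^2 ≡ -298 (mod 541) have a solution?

yes

(-298/541)
  = (243/541)    [-298 ≡ 243 mod 541]
  = (541/243)    [QR: 541 ≡ 1 mod 4, sign kept]
  = (55/243)    [541 ≡ 55 mod 243]
  = -(243/55)    [QR: both ≡ 3 mod 4, sign flips]
  = -(23/55)    [243 ≡ 23 mod 55]
  = (55/23)    [QR: both ≡ 3 mod 4, sign flips]
  = (9/23)    [55 ≡ 9 mod 23]
  = (23/9)    [QR: 9 ≡ 1 mod 4, sign kept]
  = (5/9)    [23 ≡ 5 mod 9]
  = (9/5)    [QR: 5 ≡ 1 mod 4, sign kept]
  = (4/5)    [9 ≡ 4 mod 5]
  = (1/5)    [5 ≡ 5 mod 8 ⇒ (2/5)^2 = +1]
  = 1    [(1/5) = 1]
(-298/541) = 1, and 541 is prime, so -298 is a quadratic residue mod 541.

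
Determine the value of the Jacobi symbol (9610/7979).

(9610/7979)
  = (1631/7979)    [9610 ≡ 1631 mod 7979]
  = -(7979/1631)    [QR: both ≡ 3 mod 4, sign flips]
  = -(1455/1631)    [7979 ≡ 1455 mod 1631]
  = (1631/1455)    [QR: both ≡ 3 mod 4, sign flips]
  = (176/1455)    [1631 ≡ 176 mod 1455]
  = (11/1455)    [1455 ≡ 7 mod 8 ⇒ (2/1455)^4 = +1]
  = -(1455/11)    [QR: both ≡ 3 mod 4, sign flips]
  = -(3/11)    [1455 ≡ 3 mod 11]
  = (11/3)    [QR: both ≡ 3 mod 4, sign flips]
  = (2/3)    [11 ≡ 2 mod 3]
  = -(1/3)    [3 ≡ 3 mod 8 ⇒ (2/3) = -1]
  = -1    [(1/3) = 1]

-1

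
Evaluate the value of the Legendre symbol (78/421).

Factor out 2: 78 = 2·39. Since 421 ≡ 5 (mod 8), (2/421) = -1. Now have -(39/421).
421 ≡ 1 (mod 4), so quadratic reciprocity gives (39/421) = (421/39). Reduce: 421 ≡ 31 (mod 39). Now have -(31/39).
Both 31 ≡ 3 and 39 ≡ 3 (mod 4), so reciprocity gives (31/39) = -(39/31). Reduce: 39 ≡ 8 (mod 31). Now have (8/31).
Factor out 2: 8 = 2^3. Since 31 ≡ 7 (mod 8), (2/31) = +1, and (2/31)^3 = +1. Now have (1/31).
(1/31) = 1. Collecting the sign factors: 1.

1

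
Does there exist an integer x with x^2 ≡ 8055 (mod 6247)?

yes

(8055/6247)
  = (1808/6247)    [8055 ≡ 1808 mod 6247]
  = (113/6247)    [6247 ≡ 7 mod 8 ⇒ (2/6247)^4 = +1]
  = (6247/113)    [QR: 113 ≡ 1 mod 4, sign kept]
  = (32/113)    [6247 ≡ 32 mod 113]
  = (1/113)    [113 ≡ 1 mod 8 ⇒ (2/113)^5 = +1]
  = 1    [(1/113) = 1]
(8055/6247) = 1, and 6247 is prime, so 8055 is a quadratic residue mod 6247.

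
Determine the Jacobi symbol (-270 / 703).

(-270 / 703)
  = -(270 / 703)    [703 ≡ 3 mod 4 ⇒ (-1 / 703) = -1]
  = -(135 / 703)    [703 ≡ 7 mod 8 ⇒ (2 / 703) = +1]
  = (703 / 135)    [QR: both ≡ 3 mod 4, sign flips]
  = (28 / 135)    [703 ≡ 28 mod 135]
  = (7 / 135)    [135 ≡ 7 mod 8 ⇒ (2 / 135)^2 = +1]
  = -(135 / 7)    [QR: both ≡ 3 mod 4, sign flips]
  = -(2 / 7)    [135 ≡ 2 mod 7]
  = -(1 / 7)    [7 ≡ 7 mod 8 ⇒ (2 / 7) = +1]
  = -1    [(1 / 7) = 1]

-1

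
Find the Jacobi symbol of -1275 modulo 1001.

-1

(-1275/1001)
  = (727/1001)    [-1275 ≡ 727 mod 1001]
  = (1001/727)    [QR: 1001 ≡ 1 mod 4, sign kept]
  = (274/727)    [1001 ≡ 274 mod 727]
  = (137/727)    [727 ≡ 7 mod 8 ⇒ (2/727) = +1]
  = (727/137)    [QR: 137 ≡ 1 mod 4, sign kept]
  = (42/137)    [727 ≡ 42 mod 137]
  = (21/137)    [137 ≡ 1 mod 8 ⇒ (2/137) = +1]
  = (137/21)    [QR: 21 ≡ 1 mod 4, sign kept]
  = (11/21)    [137 ≡ 11 mod 21]
  = (21/11)    [QR: 21 ≡ 1 mod 4, sign kept]
  = (10/11)    [21 ≡ 10 mod 11]
  = -(5/11)    [11 ≡ 3 mod 8 ⇒ (2/11) = -1]
  = -(11/5)    [QR: 5 ≡ 1 mod 4, sign kept]
  = -(1/5)    [11 ≡ 1 mod 5]
  = -1    [(1/5) = 1]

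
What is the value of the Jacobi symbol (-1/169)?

1

Pull out -1: (-1/169) = (-1/169)·(1/169). Since 169 ≡ 1 (mod 4), (-1/169) = +1. Now have (1/169).
(1/169) = 1. Collecting the sign factors: 1.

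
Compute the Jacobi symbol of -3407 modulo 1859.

Reduce the numerator: -3407 ≡ 311 (mod 1859), so (-3407|1859) = (311|1859).
Both 311 ≡ 3 and 1859 ≡ 3 (mod 4), so reciprocity gives (311|1859) = -(1859|311). Reduce: 1859 ≡ 304 (mod 311). Now have -(304|311).
Factor out 2: 304 = 2^4·19. Since 311 ≡ 7 (mod 8), (2|311) = +1, and (2|311)^4 = +1. Now have -(19|311).
Both 19 ≡ 3 and 311 ≡ 3 (mod 4), so reciprocity gives (19|311) = -(311|19). Reduce: 311 ≡ 7 (mod 19). Now have (7|19).
Both 7 ≡ 3 and 19 ≡ 3 (mod 4), so reciprocity gives (7|19) = -(19|7). Reduce: 19 ≡ 5 (mod 7). Now have -(5|7).
5 ≡ 1 (mod 4), so quadratic reciprocity gives (5|7) = (7|5). Reduce: 7 ≡ 2 (mod 5). Now have -(2|5).
Factor out 2: 2 = 2. Since 5 ≡ 5 (mod 8), (2|5) = -1. Now have (1|5).
(1|5) = 1. Collecting the sign factors: 1.

1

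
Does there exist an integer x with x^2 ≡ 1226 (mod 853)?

Reduce the numerator: 1226 ≡ 373 (mod 853), so (1226|853) = (373|853).
373 ≡ 1 (mod 4), so quadratic reciprocity gives (373|853) = (853|373). Reduce: 853 ≡ 107 (mod 373). Now have (107|373).
373 ≡ 1 (mod 4), so quadratic reciprocity gives (107|373) = (373|107). Reduce: 373 ≡ 52 (mod 107). Now have (52|107).
Factor out 2: 52 = 2^2·13. Since 107 ≡ 3 (mod 8), (2|107) = -1, and (2|107)^2 = +1. Now have (13|107).
13 ≡ 1 (mod 4), so quadratic reciprocity gives (13|107) = (107|13). Reduce: 107 ≡ 3 (mod 13). Now have (3|13).
13 ≡ 1 (mod 4), so quadratic reciprocity gives (3|13) = (13|3). Reduce: 13 ≡ 1 (mod 3). Now have (1|3).
(1|3) = 1. Collecting the sign factors: 1.
The Legendre symbol is 1, so x^2 ≡ 1226 (mod 853) has solution.

yes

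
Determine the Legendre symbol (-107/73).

-1

Reduce the numerator: -107 ≡ 39 (mod 73), so (-107/73) = (39/73).
73 ≡ 1 (mod 4), so quadratic reciprocity gives (39/73) = (73/39). Reduce: 73 ≡ 34 (mod 39). Now have (34/39).
Factor out 2: 34 = 2·17. Since 39 ≡ 7 (mod 8), (2/39) = +1. Now have (17/39).
17 ≡ 1 (mod 4), so quadratic reciprocity gives (17/39) = (39/17). Reduce: 39 ≡ 5 (mod 17). Now have (5/17).
5 ≡ 1 (mod 4), so quadratic reciprocity gives (5/17) = (17/5). Reduce: 17 ≡ 2 (mod 5). Now have (2/5).
Factor out 2: 2 = 2. Since 5 ≡ 5 (mod 8), (2/5) = -1. Now have -(1/5).
(1/5) = 1. Collecting the sign factors: -1.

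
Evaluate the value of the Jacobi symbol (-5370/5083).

(-5370/5083)
  = (4796/5083)    [-5370 ≡ 4796 mod 5083]
  = (1199/5083)    [5083 ≡ 3 mod 8 ⇒ (2/5083)^2 = +1]
  = -(5083/1199)    [QR: both ≡ 3 mod 4, sign flips]
  = -(287/1199)    [5083 ≡ 287 mod 1199]
  = (1199/287)    [QR: both ≡ 3 mod 4, sign flips]
  = (51/287)    [1199 ≡ 51 mod 287]
  = -(287/51)    [QR: both ≡ 3 mod 4, sign flips]
  = -(32/51)    [287 ≡ 32 mod 51]
  = (1/51)    [51 ≡ 3 mod 8 ⇒ (2/51)^5 = -1]
  = 1    [(1/51) = 1]

1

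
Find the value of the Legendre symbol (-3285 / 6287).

(-3285 / 6287)
  = (3002 / 6287)    [-3285 ≡ 3002 mod 6287]
  = (1501 / 6287)    [6287 ≡ 7 mod 8 ⇒ (2 / 6287) = +1]
  = (6287 / 1501)    [QR: 1501 ≡ 1 mod 4, sign kept]
  = (283 / 1501)    [6287 ≡ 283 mod 1501]
  = (1501 / 283)    [QR: 1501 ≡ 1 mod 4, sign kept]
  = (86 / 283)    [1501 ≡ 86 mod 283]
  = -(43 / 283)    [283 ≡ 3 mod 8 ⇒ (2 / 283) = -1]
  = (283 / 43)    [QR: both ≡ 3 mod 4, sign flips]
  = (25 / 43)    [283 ≡ 25 mod 43]
  = (43 / 25)    [QR: 25 ≡ 1 mod 4, sign kept]
  = (18 / 25)    [43 ≡ 18 mod 25]
  = (9 / 25)    [25 ≡ 1 mod 8 ⇒ (2 / 25) = +1]
  = (25 / 9)    [QR: 9 ≡ 1 mod 4, sign kept]
  = (7 / 9)    [25 ≡ 7 mod 9]
  = (9 / 7)    [QR: 9 ≡ 1 mod 4, sign kept]
  = (2 / 7)    [9 ≡ 2 mod 7]
  = (1 / 7)    [7 ≡ 7 mod 8 ⇒ (2 / 7) = +1]
  = 1    [(1 / 7) = 1]

1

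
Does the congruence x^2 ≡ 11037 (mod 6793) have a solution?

no

Reduce the numerator: 11037 ≡ 4244 (mod 6793), so (11037/6793) = (4244/6793).
Factor out 2: 4244 = 2^2·1061. Since 6793 ≡ 1 (mod 8), (2/6793) = +1, and (2/6793)^2 = +1. Now have (1061/6793).
1061 ≡ 1 (mod 4), so quadratic reciprocity gives (1061/6793) = (6793/1061). Reduce: 6793 ≡ 427 (mod 1061). Now have (427/1061).
1061 ≡ 1 (mod 4), so quadratic reciprocity gives (427/1061) = (1061/427). Reduce: 1061 ≡ 207 (mod 427). Now have (207/427).
Both 207 ≡ 3 and 427 ≡ 3 (mod 4), so reciprocity gives (207/427) = -(427/207). Reduce: 427 ≡ 13 (mod 207). Now have -(13/207).
13 ≡ 1 (mod 4), so quadratic reciprocity gives (13/207) = (207/13). Reduce: 207 ≡ 12 (mod 13). Now have -(12/13).
Factor out 2: 12 = 2^2·3. Since 13 ≡ 5 (mod 8), (2/13) = -1, and (2/13)^2 = +1. Now have -(3/13).
13 ≡ 1 (mod 4), so quadratic reciprocity gives (3/13) = (13/3). Reduce: 13 ≡ 1 (mod 3). Now have -(1/3).
(1/3) = 1. Collecting the sign factors: -1.
The Legendre symbol is -1, so x^2 ≡ 11037 (mod 6793) has no solution.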